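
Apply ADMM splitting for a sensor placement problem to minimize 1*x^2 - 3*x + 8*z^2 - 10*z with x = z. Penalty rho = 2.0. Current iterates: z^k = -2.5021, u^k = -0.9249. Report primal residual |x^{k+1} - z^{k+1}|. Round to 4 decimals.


ADMM iteration with rho = 2.0, z^k = -2.5021, u^k = -0.9249
Step 1: x-update.
Minimize 1*x^2 - 3*x + (2.0/2)*(x + 2.5021 - 0.9249)^2
FOC: (2*1 + 2.0)*x = 3 + 2.0*(-2.5021 + 0.9249)
x^{k+1} = -0.0386
Step 2: z-update.
Minimize 8*z^2 - 10*z + (2.0/2)*(-0.0386 - z - 0.9249)^2
FOC: (2*8 + 2.0)*z = 10 + 2.0*(-0.0386 - 0.9249)
z^{k+1} = 0.4485
Step 3: u-update.
u^{k+1} = -0.9249 - 0.0386 - 0.4485 = -1.412
Step 4: Primal residual = |-0.0386 - 0.4485| = 0.4871


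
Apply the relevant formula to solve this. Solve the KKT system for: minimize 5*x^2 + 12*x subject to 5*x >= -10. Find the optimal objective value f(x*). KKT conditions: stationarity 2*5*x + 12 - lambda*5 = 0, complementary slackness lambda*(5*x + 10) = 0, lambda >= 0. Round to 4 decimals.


Step 1: Try lambda = 0 (constraint inactive).
Stationarity: 2*5*x + 12 = 0
x* = -12/(2*5) = -1.2
Check constraint: 5*-1.2 = -6.0 >= -10 -- satisfied.
Step 2: Compute optimal value.
f(x*) = 5*(-1.2)^2 + 12*(-1.2) = -7.2


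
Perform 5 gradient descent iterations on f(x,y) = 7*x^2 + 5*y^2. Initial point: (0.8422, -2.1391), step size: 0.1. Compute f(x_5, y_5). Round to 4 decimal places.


Gradient descent on f(x,y) = 7*x^2 + 5*y^2.
Starting point: (0.8422, -2.1391), alpha = 0.1
Step 1: grad_x = 2*7*0.8422 = 11.7908, grad_y = 2*5*-2.1391 = -21.391
  x_1 = 0.8422 - 0.1*11.7908 = -0.3369
  y_1 = -2.1391 - 0.1*-21.391 = 0.0
Step 2: grad_x = 2*7*-0.3369 = -4.7163, grad_y = 2*5*0.0 = 0.0
  x_2 = -0.3369 - 0.1*-4.7163 = 0.1348
  y_2 = 0.0 - 0.1*0.0 = 0.0
Step 3: grad_x = 2*7*0.1348 = 1.8865, grad_y = 2*5*0.0 = 0.0
  x_3 = 0.1348 - 0.1*1.8865 = -0.0539
  y_3 = 0.0 - 0.1*0.0 = 0.0
Step 4: grad_x = 2*7*-0.0539 = -0.7546, grad_y = 2*5*0.0 = 0.0
  x_4 = -0.0539 - 0.1*-0.7546 = 0.0216
  y_4 = 0.0 - 0.1*0.0 = 0.0
Step 5: grad_x = 2*7*0.0216 = 0.3018, grad_y = 2*5*0.0 = 0.0
  x_5 = 0.0216 - 0.1*0.3018 = -0.0086
  y_5 = 0.0 - 0.1*0.0 = 0.0
f(-0.0086, 0.0) = 7*(-0.0086)^2 + 5*0.0^2 = 0.0005


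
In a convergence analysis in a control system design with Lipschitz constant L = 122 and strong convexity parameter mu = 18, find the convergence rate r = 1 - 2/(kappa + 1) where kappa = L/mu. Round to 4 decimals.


Step 1: Compute the condition number.
kappa = L/mu = 122/18 = 6.7778
Step 2: Compute the convergence rate.
r = 1 - 2/(kappa + 1) = 1 - 2*mu/(L + mu) = (L - mu)/(L + mu) = 104/140 = 0.7429


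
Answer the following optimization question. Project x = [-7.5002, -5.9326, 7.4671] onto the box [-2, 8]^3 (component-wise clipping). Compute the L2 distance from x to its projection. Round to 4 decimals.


Project each component onto [-2, 8].
clip(-7.5002) = -2.0, clip(-5.9326) = -2.0, clip(7.4671) = 7.4671
Projection = [-2.0, -2.0, 7.4671]
Squared diffs: [30.2522, 15.4653, 0.0]
Distance = sqrt(45.7175) = 6.7615


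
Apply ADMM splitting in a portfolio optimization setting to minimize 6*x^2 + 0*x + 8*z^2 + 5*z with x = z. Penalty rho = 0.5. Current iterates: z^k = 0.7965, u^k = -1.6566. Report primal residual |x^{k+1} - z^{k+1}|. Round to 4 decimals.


ADMM iteration with rho = 0.5, z^k = 0.7965, u^k = -1.6566
Step 1: x-update.
Minimize 6*x^2 + 0*x + (0.5/2)*(x - 0.7965 - 1.6566)^2
FOC: (2*6 + 0.5)*x = 0 + 0.5*(0.7965 + 1.6566)
x^{k+1} = 0.0981
Step 2: z-update.
Minimize 8*z^2 + 5*z + (0.5/2)*(0.0981 - z - 1.6566)^2
FOC: (2*8 + 0.5)*z = -5 + 0.5*(0.0981 - 1.6566)
z^{k+1} = -0.3503
Step 3: u-update.
u^{k+1} = -1.6566 + 0.0981 + 0.3503 = -1.2082
Step 4: Primal residual = |0.0981 + 0.3503| = 0.4484


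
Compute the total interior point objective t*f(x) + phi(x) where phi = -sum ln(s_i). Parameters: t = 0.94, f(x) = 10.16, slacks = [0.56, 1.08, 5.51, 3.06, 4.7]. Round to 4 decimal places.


Step 1: Compute log-barrier.
ln values: [-0.5798, 0.077, 1.7066, 1.1184, 1.5476]
phi = -(-0.5798 + 0.077 + 1.7066 + 1.1184 + 1.5476) = -3.8697
Step 2: Compute augmented objective.
t*f(x) = 0.94*10.16 = 9.5504
Total = 9.5504 - 3.8697 = 5.6807


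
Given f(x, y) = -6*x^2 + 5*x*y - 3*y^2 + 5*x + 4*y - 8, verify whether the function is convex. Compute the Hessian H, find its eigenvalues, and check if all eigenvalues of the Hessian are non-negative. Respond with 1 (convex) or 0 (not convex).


The Hessian of f(x,y) = -6*x^2 + 5*x*y - 3*y^2 + 5*x + 4*y - 8 is:
H = [[-12, 5], [5, -6]]
Trace = -12 - 6 = -18
Determinant = -12*-6 - (5)^2 = 47
Discriminant = (-18)^2 - 4*47 = 136.0
Eigenvalues: lambda_1 = -14.831, lambda_2 = -3.169
The function is not convex.

0


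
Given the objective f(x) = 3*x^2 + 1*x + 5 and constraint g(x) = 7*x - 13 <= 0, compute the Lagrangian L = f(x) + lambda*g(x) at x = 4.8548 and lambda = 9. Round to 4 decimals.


Step 1: Evaluate f(x).
f(4.8548) = 3*4.8548^2 + 1*4.8548 + 5 = 80.562
Step 2: Evaluate g(x).
g(4.8548) = 7*4.8548 - 13 = 20.9836
Step 3: Compute Lagrangian.
L = 80.562 + 9*20.9836 = 269.4144


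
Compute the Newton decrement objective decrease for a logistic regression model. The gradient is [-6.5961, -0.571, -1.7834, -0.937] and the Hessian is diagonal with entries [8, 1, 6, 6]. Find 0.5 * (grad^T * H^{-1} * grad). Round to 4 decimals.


Step 1: H is diagonal, so H^(-1) * g = [-0.8245, -0.571, -0.2972, -0.1562].
Step 2: g^T H^(-1) g = sum_i g_i^2 / H_ii
  = (-6.5961)^2/8 + (-0.571)^2/1 + (-1.7834)^2/6 + (-0.937)^2/6
  = 5.4386 + 0.326 + 0.5301 + 0.1463 = 6.441
Step 3: Objective decrease = 0.5 * g^T H^(-1) g = 3.2205


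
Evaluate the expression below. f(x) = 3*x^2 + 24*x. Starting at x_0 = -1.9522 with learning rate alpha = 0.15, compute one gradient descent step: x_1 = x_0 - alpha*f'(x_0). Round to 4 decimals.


We compute the gradient at x_0 and apply the update.
f'(x) = 6*x + 24
f'(-1.9522) = 6*-1.9522 + 24 = 12.2868
x_1 = -1.9522 - 0.15*12.2868 = -3.7952


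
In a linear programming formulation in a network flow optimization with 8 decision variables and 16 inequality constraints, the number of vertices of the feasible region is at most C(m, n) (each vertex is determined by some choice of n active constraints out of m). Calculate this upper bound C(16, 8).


Each vertex corresponds to some choice of n active constraints out of m, so the number of vertices is at most C(m, n) = m! / (n!(m-n)!).
m = 16, n = 8
Numerator: 16 * 15 * 14 * 13 * 12 * 11 * 10 * 9
Denominator: 8! = 40320
C(16, 8) = 12870


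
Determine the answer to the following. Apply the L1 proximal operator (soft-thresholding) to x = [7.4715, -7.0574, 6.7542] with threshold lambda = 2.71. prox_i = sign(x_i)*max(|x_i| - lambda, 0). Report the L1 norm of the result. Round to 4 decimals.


Soft-thresholding with lambda = 2.71:
prox(7.4715) = sign(7.4715)*max(|7.4715| - 2.71, 0) = 4.7615
prox(-7.0574) = sign(-7.0574)*max(|-7.0574| - 2.71, 0) = -4.3474
prox(6.7542) = sign(6.7542)*max(|6.7542| - 2.71, 0) = 4.0442
prox(x) = [4.7615, -4.3474, 4.0442]
||prox(x)||_1 = 4.7615 + 4.3474 + 4.0442 = 13.1531


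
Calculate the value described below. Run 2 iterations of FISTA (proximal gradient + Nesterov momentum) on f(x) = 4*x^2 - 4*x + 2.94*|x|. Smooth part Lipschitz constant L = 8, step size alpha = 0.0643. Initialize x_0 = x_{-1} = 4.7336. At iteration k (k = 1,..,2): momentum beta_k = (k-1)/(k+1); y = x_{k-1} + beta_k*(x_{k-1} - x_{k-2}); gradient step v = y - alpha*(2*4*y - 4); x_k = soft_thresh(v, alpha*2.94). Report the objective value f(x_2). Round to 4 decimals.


FISTA on f(x) = 4*x^2 - 4*x + 2.94*|x|
L = 8, alpha = 0.0643
Iteration 1: beta = 0.0, y = 4.7336 + 0.0*(4.7336 - 4.7336) = 4.7336
  grad(y) = 33.8688, v = y - alpha*grad = 2.5558
  prox(v) = soft_thresh(2.5558, 0.189) = 2.3668
Iteration 2: beta = 0.3333, y = 2.3668 + 0.3333*(2.3668 - 4.7336) = 1.5779
  grad(y) = 8.6229, v = y - alpha*grad = 1.0234
  prox(v) = soft_thresh(1.0234, 0.189) = 0.8344
f(x_2) = 4*0.8344^2 - 4*0.8344 + 2.94*|0.8344| = 1.9002


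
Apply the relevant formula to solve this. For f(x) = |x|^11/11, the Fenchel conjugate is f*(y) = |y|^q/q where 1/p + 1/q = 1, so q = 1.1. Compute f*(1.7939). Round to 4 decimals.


The conjugate exponent q satisfies 1/p + 1/q = 1.
p = 11, so q = 11/(11 - 1) = 1.1
|y|^q = 1.7939^1.1 = 1.9019
f*(1.7939) = 1.9019 / 1.1 = 1.729


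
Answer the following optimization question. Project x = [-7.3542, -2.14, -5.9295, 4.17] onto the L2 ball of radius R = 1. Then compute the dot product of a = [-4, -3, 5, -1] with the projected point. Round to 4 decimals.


Step 1: Compute ||x|| (intermediates to 6 decimals).
||x|| = sqrt((-7.3542)^2 + (-2.14)^2 + (-5.9295)^2 + 4.17^2) = 10.545697
Step 2: Project.
Since ||x|| > R, scale = R/||x|| = 1/10.545697 = 0.094825, proj(x) = scale * x
proj(x) = [-0.697362, -0.202926, -0.562265, 0.39542]
Step 3: Dot product.
a^T * proj(x) = -4*(-0.697362) - 3*(-0.202926) + 5*(-0.562265) - 1*0.39542 = 0.1915


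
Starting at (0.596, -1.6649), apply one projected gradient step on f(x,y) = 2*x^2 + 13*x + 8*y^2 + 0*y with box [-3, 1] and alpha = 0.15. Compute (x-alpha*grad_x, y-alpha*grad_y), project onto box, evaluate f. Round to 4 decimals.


Step 1: Compute gradient at (0.596, -1.6649).
grad_x = 2*2*0.596 + 13 = 15.384
grad_y = 2*8*-1.6649 + 0 = -26.6384
Step 2: Gradient step.
x_raw = 0.596 - 0.15*15.384 = -1.7116
y_raw = -1.6649 - 0.15*-26.6384 = 2.3309
Step 3: Project onto [-3, 1].
x_proj = clip(-1.7116) = -1.7116
y_proj = clip(2.3309) = 1.0
Step 4: Evaluate f.
f(-1.7116, 1.0) = -8.3917


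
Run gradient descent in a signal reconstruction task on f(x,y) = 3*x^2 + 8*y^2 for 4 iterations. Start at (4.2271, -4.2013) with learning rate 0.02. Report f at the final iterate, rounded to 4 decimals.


Gradient descent on f(x,y) = 3*x^2 + 8*y^2.
Starting point: (4.2271, -4.2013), alpha = 0.02
Step 1: grad_x = 2*3*4.2271 = 25.3626, grad_y = 2*8*-4.2013 = -67.2208
  x_1 = 4.2271 - 0.02*25.3626 = 3.7198
  y_1 = -4.2013 - 0.02*-67.2208 = -2.8569
Step 2: grad_x = 2*3*3.7198 = 22.3191, grad_y = 2*8*-2.8569 = -45.7101
  x_2 = 3.7198 - 0.02*22.3191 = 3.2735
  y_2 = -2.8569 - 0.02*-45.7101 = -1.9427
Step 3: grad_x = 2*3*3.2735 = 19.6408, grad_y = 2*8*-1.9427 = -31.0829
  x_3 = 3.2735 - 0.02*19.6408 = 2.8807
  y_3 = -1.9427 - 0.02*-31.0829 = -1.321
Step 4: grad_x = 2*3*2.8807 = 17.2839, grad_y = 2*8*-1.321 = -21.1364
  x_4 = 2.8807 - 0.02*17.2839 = 2.535
  y_4 = -1.321 - 0.02*-21.1364 = -0.8983
f(2.535, -0.8983) = 3*2.535^2 + 8*(-0.8983)^2 = 25.7337


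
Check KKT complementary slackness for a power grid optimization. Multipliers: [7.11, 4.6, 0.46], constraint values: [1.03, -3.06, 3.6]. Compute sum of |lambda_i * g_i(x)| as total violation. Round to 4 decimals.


KKT complementary slackness check:
lambda_1 * g_1 = 7.11 * 1.03 = 7.3233
lambda_2 * g_2 = 4.6 * -3.06 = -14.076
lambda_3 * g_3 = 0.46 * 3.6 = 1.656
Total violation = 7.3233 + 14.076 + 1.656 = 23.0553


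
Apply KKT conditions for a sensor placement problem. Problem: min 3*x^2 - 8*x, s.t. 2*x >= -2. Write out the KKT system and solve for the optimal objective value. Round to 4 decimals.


Step 1: Try lambda = 0 (constraint inactive).
Stationarity: 2*3*x - 8 = 0
x* = 8/(2*3) = 4/3 = 1.3333 (rounded; the exact value 4/3 is used below)
Check constraint: 2*1.3333 = 2.6666 >= -2 -- satisfied.
Step 2: Compute optimal value.
f(x*) = 3*(4/3)^2 - 8*(4/3) = -5.3333


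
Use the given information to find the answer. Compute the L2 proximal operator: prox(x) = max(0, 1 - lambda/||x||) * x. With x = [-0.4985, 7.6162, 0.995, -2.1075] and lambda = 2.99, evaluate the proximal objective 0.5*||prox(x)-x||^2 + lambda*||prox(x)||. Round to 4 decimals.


Step 1: Compute ||x||.
||x|| = 7.9804
Step 2: Compute scaling factor.
scale = max(0, 1 - 2.99/7.9804) = 0.6253
Step 3: prox(x) = [-0.3117, 4.7626, 0.6222, -1.3179]
||prox(x)|| = 4.9904
Step 4: Proximal objective.
0.5*||prox-x||^2 = 4.4701
lambda*||prox|| = 14.9213
Total = 19.3913


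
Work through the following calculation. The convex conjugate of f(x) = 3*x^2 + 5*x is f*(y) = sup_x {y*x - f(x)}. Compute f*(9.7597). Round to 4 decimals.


f*(y) = sup_x {y*x - a*x^2 - b*x} = sup_x {(y-b)*x - a*x^2}
FOC: (y - b) - 2a*x = 0 => x* = (y - b)/(2a)
x* = (9.7597 - 5)/(2*3) = 0.7933
f*(9.7597) = (y-b)^2/(4a) = (9.7597 - 5)^2/(4*3)
= 22.6547/12 = 1.8879


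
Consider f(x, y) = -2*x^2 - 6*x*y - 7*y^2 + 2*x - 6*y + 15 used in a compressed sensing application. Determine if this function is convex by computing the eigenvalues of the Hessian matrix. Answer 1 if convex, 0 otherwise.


The Hessian of f(x,y) = -2*x^2 - 6*x*y - 7*y^2 + 2*x - 6*y + 15 is:
H = [[-4, -6], [-6, -14]]
Trace = -4 - 14 = -18
Determinant = -4*-14 - (-6)^2 = 20
Discriminant = (-18)^2 - 4*20 = 244.0
Eigenvalues: lambda_1 = -16.8102, lambda_2 = -1.1898
The function is not convex.

0


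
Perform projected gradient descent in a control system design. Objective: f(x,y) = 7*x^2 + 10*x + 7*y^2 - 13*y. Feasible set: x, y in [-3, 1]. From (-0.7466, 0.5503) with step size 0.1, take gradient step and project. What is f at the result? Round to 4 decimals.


Step 1: Compute gradient at (-0.7466, 0.5503).
grad_x = 2*7*-0.7466 + 10 = -0.4524
grad_y = 2*7*0.5503 - 13 = -5.2958
Step 2: Gradient step.
x_raw = -0.7466 - 0.1*-0.4524 = -0.7014
y_raw = 0.5503 - 0.1*-5.2958 = 1.0799
Step 3: Project onto [-3, 1].
x_proj = clip(-0.7014) = -0.7014
y_proj = clip(1.0799) = 1.0
Step 4: Evaluate f.
f(-0.7014, 1.0) = -9.5703


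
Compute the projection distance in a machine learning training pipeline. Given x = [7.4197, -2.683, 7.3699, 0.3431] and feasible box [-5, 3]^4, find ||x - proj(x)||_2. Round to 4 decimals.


Project each component onto [-5, 3].
clip(7.4197) = 3.0, clip(-2.683) = -2.683, clip(7.3699) = 3.0, clip(0.3431) = 0.3431
Projection = [3.0, -2.683, 3.0, 0.3431]
Squared diffs: [19.5337, 0.0, 19.096, 0.0]
Distance = sqrt(38.6297) = 6.2153


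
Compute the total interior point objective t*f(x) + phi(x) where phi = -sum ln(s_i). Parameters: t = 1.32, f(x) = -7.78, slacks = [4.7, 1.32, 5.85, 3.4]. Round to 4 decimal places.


Step 1: Compute log-barrier.
ln values: [1.5476, 0.2776, 1.7664, 1.2238]
phi = -(1.5476 + 0.2776 + 1.7664 + 1.2238) = -4.8154
Step 2: Compute augmented objective.
t*f(x) = 1.32*-7.78 = -10.2696
Total = -10.2696 - 4.8154 = -15.085


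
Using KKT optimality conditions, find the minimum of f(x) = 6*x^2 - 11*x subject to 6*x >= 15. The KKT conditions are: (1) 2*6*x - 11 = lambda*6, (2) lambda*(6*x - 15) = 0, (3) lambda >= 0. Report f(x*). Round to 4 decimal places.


Step 1: Try lambda = 0 (constraint inactive).
x_unc = 11/(2*6) = 0.9167
Check: 6*0.9167 = 5.5002 < 15 -- violated!
Step 2: Constraint must be active: 6*x = 15
x* = 15/6 = 2.5
lambda = (2*6*2.5 - 11)/6 = 3.1667
Step 3: Compute optimal value.
f(x*) = 6*2.5^2 - 11*2.5 = 10.0


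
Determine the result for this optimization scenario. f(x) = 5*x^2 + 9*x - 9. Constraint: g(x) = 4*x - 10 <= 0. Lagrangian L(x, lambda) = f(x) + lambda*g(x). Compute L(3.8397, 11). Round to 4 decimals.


Step 1: Evaluate f(x).
f(3.8397) = 5*3.8397^2 + 9*3.8397 - 9 = 99.2738
Step 2: Evaluate g(x).
g(3.8397) = 4*3.8397 - 10 = 5.3588
Step 3: Compute Lagrangian.
L = 99.2738 + 11*5.3588 = 158.2206


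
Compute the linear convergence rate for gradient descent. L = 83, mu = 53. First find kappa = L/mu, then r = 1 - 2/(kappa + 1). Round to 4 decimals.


Step 1: Compute the condition number.
kappa = L/mu = 83/53 = 1.566
Step 2: Compute the convergence rate.
r = 1 - 2/(kappa + 1) = 1 - 2*mu/(L + mu) = (L - mu)/(L + mu) = 30/136 = 0.2206


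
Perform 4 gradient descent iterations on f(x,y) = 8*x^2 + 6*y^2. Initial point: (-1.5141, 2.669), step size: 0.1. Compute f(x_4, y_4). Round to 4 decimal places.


Gradient descent on f(x,y) = 8*x^2 + 6*y^2.
Starting point: (-1.5141, 2.669), alpha = 0.1
Step 1: grad_x = 2*8*-1.5141 = -24.2256, grad_y = 2*6*2.669 = 32.028
  x_1 = -1.5141 - 0.1*-24.2256 = 0.9085
  y_1 = 2.669 - 0.1*32.028 = -0.5338
Step 2: grad_x = 2*8*0.9085 = 14.5354, grad_y = 2*6*-0.5338 = -6.4056
  x_2 = 0.9085 - 0.1*14.5354 = -0.5451
  y_2 = -0.5338 - 0.1*-6.4056 = 0.1068
Step 3: grad_x = 2*8*-0.5451 = -8.7212, grad_y = 2*6*0.1068 = 1.2811
  x_3 = -0.5451 - 0.1*-8.7212 = 0.327
  y_3 = 0.1068 - 0.1*1.2811 = -0.0214
Step 4: grad_x = 2*8*0.327 = 5.2327, grad_y = 2*6*-0.0214 = -0.2562
  x_4 = 0.327 - 0.1*5.2327 = -0.1962
  y_4 = -0.0214 - 0.1*-0.2562 = 0.0043
f(-0.1962, 0.0043) = 8*(-0.1962)^2 + 6*0.0043^2 = 0.3082


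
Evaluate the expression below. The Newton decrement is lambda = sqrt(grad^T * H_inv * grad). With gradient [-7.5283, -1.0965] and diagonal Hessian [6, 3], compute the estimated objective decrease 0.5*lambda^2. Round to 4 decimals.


Step 1: H is diagonal, so H^(-1) * g = [-1.2547, -0.3655].
Step 2: g^T H^(-1) g = sum_i g_i^2 / H_ii
  = (-7.5283)^2/6 + (-1.0965)^2/3
  = 9.4459 + 0.4008 = 9.8467
Step 3: Objective decrease = 0.5 * g^T H^(-1) g = 4.9233


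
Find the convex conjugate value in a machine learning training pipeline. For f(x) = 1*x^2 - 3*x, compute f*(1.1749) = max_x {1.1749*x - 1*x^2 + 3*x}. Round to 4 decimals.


f*(y) = sup_x {y*x - a*x^2 - b*x} = sup_x {(y-b)*x - a*x^2}
FOC: (y - b) - 2a*x = 0 => x* = (y - b)/(2a)
x* = (1.1749 + 3)/(2*1) = 2.0875
f*(1.1749) = (y-b)^2/(4a) = (1.1749 + 3)^2/(4*1)
= 17.4298/4 = 4.3574


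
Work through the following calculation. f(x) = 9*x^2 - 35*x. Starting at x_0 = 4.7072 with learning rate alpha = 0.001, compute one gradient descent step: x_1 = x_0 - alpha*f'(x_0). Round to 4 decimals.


We compute the gradient at x_0 and apply the update.
f'(x) = 18*x - 35
f'(4.7072) = 18*4.7072 - 35 = 49.7296
x_1 = 4.7072 - 0.001*49.7296 = 4.6575


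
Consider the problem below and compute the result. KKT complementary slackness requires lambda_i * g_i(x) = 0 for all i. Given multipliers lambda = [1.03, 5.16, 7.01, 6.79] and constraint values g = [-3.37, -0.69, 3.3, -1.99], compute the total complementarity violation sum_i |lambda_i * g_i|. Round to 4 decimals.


KKT complementary slackness check:
lambda_1 * g_1 = 1.03 * -3.37 = -3.4711
lambda_2 * g_2 = 5.16 * -0.69 = -3.5604
lambda_3 * g_3 = 7.01 * 3.3 = 23.133
lambda_4 * g_4 = 6.79 * -1.99 = -13.5121
Total violation = 3.4711 + 3.5604 + 23.133 + 13.5121 = 43.6766


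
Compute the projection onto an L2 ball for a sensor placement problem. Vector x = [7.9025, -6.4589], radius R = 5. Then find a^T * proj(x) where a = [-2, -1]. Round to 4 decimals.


Step 1: Compute ||x|| (intermediates to 6 decimals).
||x|| = sqrt(7.9025^2 + (-6.4589)^2) = 10.206218
Step 2: Project.
Since ||x|| > R, scale = R/||x|| = 5/10.206218 = 0.489897, proj(x) = scale * x
proj(x) = [3.871411, -3.164196]
Step 3: Dot product.
a^T * proj(x) = -2*3.871411 - 1*(-3.164196) = -4.5786


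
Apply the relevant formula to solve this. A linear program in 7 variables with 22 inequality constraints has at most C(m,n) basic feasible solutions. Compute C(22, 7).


Each vertex corresponds to some choice of n active constraints out of m, so the number of vertices is at most C(m, n) = m! / (n!(m-n)!).
m = 22, n = 7
Numerator: 22 * 21 * 20 * 19 * 18 * 17 * 16
Denominator: 7! = 5040
C(22, 7) = 170544


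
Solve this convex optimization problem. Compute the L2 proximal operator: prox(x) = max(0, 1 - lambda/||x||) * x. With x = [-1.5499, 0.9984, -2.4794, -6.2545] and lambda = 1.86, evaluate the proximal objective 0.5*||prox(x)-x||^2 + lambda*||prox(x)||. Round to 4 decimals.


Step 1: Compute ||x||.
||x|| = 6.976
Step 2: Compute scaling factor.
scale = max(0, 1 - 1.86/6.976) = 0.7334
Step 3: prox(x) = [-1.1367, 0.7322, -1.8183, -4.5869]
||prox(x)|| = 5.116
Step 4: Proximal objective.
0.5*||prox-x||^2 = 1.7298
lambda*||prox|| = 9.5158
Total = 11.2456


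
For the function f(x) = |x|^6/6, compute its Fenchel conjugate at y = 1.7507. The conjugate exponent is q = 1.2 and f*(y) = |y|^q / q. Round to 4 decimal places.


The conjugate exponent q satisfies 1/p + 1/q = 1.
p = 6, so q = 6/(6 - 1) = 1.2
|y|^q = 1.7507^1.2 = 1.9582
f*(1.7507) = 1.9582 / 1.2 = 1.6318


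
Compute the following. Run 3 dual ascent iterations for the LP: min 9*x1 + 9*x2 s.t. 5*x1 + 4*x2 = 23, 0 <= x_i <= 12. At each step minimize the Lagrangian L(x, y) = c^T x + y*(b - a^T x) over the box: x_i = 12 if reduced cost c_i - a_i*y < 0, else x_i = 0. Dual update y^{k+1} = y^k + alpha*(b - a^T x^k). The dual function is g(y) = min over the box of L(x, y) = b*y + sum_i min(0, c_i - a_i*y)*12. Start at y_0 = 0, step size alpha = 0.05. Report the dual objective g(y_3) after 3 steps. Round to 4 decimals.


Dual ascent for LP: min 9*x1 + 9*x2, 5*x1 + 4*x2 = 23, 0 <= x_i <= 12
Step 1: y^k = 0.0, reduced costs: (9.0, 9.0)
  x^k = (0.0, 0.0), subgradient = b - a^T x = 23.0
  y^{k+1} = 0.0 + 0.05*23.0 = 1.15
Step 2: y^k = 1.15, reduced costs: (3.25, 4.4)
  x^k = (0.0, 0.0), subgradient = b - a^T x = 23.0
  y^{k+1} = 1.15 + 0.05*23.0 = 2.3
Step 3: y^k = 2.3, reduced costs: (-2.5, -0.2)
  x^k = (12.0, 12.0), subgradient = b - a^T x = -85.0
  y^{k+1} = 2.3 + 0.05*-85.0 = -1.95
Dual objective at y_3 = -1.95: reduced costs (18.75, 16.8), box minimizer x = (0.0, 0.0)
g(y_3) = b*y + (c1 - a1*y)*x1 + (c2 - a2*y)*x2 = 23*(-1.95) + 18.75*0.0 + 16.8*0.0 = -44.85 + 0.0 + 0.0 = -44.85


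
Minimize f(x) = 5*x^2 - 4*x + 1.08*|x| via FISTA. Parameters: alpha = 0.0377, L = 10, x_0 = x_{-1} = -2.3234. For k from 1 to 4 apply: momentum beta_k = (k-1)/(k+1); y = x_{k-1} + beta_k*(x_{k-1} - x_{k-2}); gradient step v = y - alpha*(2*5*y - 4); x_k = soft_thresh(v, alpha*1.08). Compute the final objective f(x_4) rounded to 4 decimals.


FISTA on f(x) = 5*x^2 - 4*x + 1.08*|x|
L = 10, alpha = 0.0377
Iteration 1: beta = 0.0, y = -2.3234 + 0.0*(-2.3234 + 2.3234) = -2.3234
  grad(y) = -27.234, v = y - alpha*grad = -1.2967
  prox(v) = soft_thresh(-1.2967, 0.0407) = -1.256
Iteration 2: beta = 0.3333, y = -1.256 + 0.3333*(-1.256 + 2.3234) = -0.9001
  grad(y) = -13.0015, v = y - alpha*grad = -0.41
  prox(v) = soft_thresh(-0.41, 0.0407) = -0.3693
Iteration 3: beta = 0.5, y = -0.3693 + 0.5*(-0.3693 + 1.256) = 0.0741
  grad(y) = -3.2593, v = y - alpha*grad = 0.1969
  prox(v) = soft_thresh(0.1969, 0.0407) = 0.1562
Iteration 4: beta = 0.6, y = 0.1562 + 0.6*(0.1562 + 0.3693) = 0.4715
  grad(y) = 0.7153, v = y - alpha*grad = 0.4446
  prox(v) = soft_thresh(0.4446, 0.0407) = 0.4038
f(x_4) = 5*0.4038^2 - 4*0.4038 + 1.08*|0.4038| = -0.3638


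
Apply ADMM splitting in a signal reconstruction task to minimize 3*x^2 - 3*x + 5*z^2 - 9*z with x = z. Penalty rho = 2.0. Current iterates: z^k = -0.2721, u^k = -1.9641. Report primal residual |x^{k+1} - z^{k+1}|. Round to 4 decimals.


ADMM iteration with rho = 2.0, z^k = -0.2721, u^k = -1.9641
Step 1: x-update.
Minimize 3*x^2 - 3*x + (2.0/2)*(x + 0.2721 - 1.9641)^2
FOC: (2*3 + 2.0)*x = 3 + 2.0*(-0.2721 + 1.9641)
x^{k+1} = 0.798
Step 2: z-update.
Minimize 5*z^2 - 9*z + (2.0/2)*(0.798 - z - 1.9641)^2
FOC: (2*5 + 2.0)*z = 9 + 2.0*(0.798 - 1.9641)
z^{k+1} = 0.5557
Step 3: u-update.
u^{k+1} = -1.9641 + 0.798 - 0.5557 = -1.7218
Step 4: Primal residual = |0.798 - 0.5557| = 0.2424


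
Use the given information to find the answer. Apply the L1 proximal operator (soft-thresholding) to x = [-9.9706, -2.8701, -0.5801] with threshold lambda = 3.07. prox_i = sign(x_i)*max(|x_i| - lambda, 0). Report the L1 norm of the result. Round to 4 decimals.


Soft-thresholding with lambda = 3.07:
prox(-9.9706) = sign(-9.9706)*max(|-9.9706| - 3.07, 0) = -6.9006
prox(-2.8701) = sign(-2.8701)*max(|-2.8701| - 3.07, 0) = 0.0
prox(-0.5801) = sign(-0.5801)*max(|-0.5801| - 3.07, 0) = 0.0
prox(x) = [-6.9006, 0.0, 0.0]
||prox(x)||_1 = 6.9006 + 0.0 + 0.0 = 6.9006


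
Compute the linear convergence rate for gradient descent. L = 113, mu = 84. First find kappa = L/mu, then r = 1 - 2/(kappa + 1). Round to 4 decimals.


Step 1: Compute the condition number.
kappa = L/mu = 113/84 = 1.3452
Step 2: Compute the convergence rate.
r = 1 - 2/(kappa + 1) = 1 - 2*mu/(L + mu) = (L - mu)/(L + mu) = 29/197 = 0.1472


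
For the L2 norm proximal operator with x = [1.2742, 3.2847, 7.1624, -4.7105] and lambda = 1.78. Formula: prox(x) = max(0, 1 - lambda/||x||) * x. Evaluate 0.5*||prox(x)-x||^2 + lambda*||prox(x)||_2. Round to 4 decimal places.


Step 1: Compute ||x||.
||x|| = 9.2683
Step 2: Compute scaling factor.
scale = max(0, 1 - 1.78/9.2683) = 0.8079
Step 3: prox(x) = [1.0295, 2.6539, 5.7868, -3.8058]
||prox(x)|| = 7.4883
Step 4: Proximal objective.
0.5*||prox-x||^2 = 1.5842
lambda*||prox|| = 13.3292
Total = 14.9134


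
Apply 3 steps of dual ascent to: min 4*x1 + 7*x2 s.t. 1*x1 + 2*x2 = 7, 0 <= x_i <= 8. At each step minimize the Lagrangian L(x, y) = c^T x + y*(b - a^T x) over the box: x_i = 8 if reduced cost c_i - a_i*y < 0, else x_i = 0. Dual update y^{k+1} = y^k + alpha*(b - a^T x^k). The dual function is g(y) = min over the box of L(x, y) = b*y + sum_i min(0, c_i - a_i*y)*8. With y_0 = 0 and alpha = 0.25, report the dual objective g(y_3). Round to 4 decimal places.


Dual ascent for LP: min 4*x1 + 7*x2, 1*x1 + 2*x2 = 7, 0 <= x_i <= 8
Step 1: y^k = 0.0, reduced costs: (4.0, 7.0)
  x^k = (0.0, 0.0), subgradient = b - a^T x = 7.0
  y^{k+1} = 0.0 + 0.25*7.0 = 1.75
Step 2: y^k = 1.75, reduced costs: (2.25, 3.5)
  x^k = (0.0, 0.0), subgradient = b - a^T x = 7.0
  y^{k+1} = 1.75 + 0.25*7.0 = 3.5
Step 3: y^k = 3.5, reduced costs: (0.5, 0.0)
  x^k = (0.0, 0.0), subgradient = b - a^T x = 7.0
  y^{k+1} = 3.5 + 0.25*7.0 = 5.25
Dual objective at y_3 = 5.25: reduced costs (-1.25, -3.5), box minimizer x = (8.0, 8.0)
g(y_3) = b*y + (c1 - a1*y)*x1 + (c2 - a2*y)*x2 = 7*5.25 + (-1.25)*8.0 + (-3.5)*8.0 = 36.75 - 10.0 - 28.0 = -1.25


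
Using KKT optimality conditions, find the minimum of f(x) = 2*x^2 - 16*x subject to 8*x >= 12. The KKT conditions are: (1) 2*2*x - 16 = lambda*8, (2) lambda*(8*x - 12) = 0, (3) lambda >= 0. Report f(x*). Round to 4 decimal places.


Step 1: Try lambda = 0 (constraint inactive).
Stationarity: 2*2*x - 16 = 0
x* = 16/(2*2) = 4.0
Check constraint: 8*4.0 = 32.0 >= 12 -- satisfied.
Step 2: Compute optimal value.
f(x*) = 2*4.0^2 - 16*4.0 = -32.0


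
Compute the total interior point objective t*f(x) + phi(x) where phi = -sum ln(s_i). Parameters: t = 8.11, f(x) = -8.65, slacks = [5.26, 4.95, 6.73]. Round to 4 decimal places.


Step 1: Compute log-barrier.
ln values: [1.6601, 1.5994, 1.9066]
phi = -(1.6601 + 1.5994 + 1.9066) = -5.1661
Step 2: Compute augmented objective.
t*f(x) = 8.11*-8.65 = -70.1515
Total = -70.1515 - 5.1661 = -75.3176


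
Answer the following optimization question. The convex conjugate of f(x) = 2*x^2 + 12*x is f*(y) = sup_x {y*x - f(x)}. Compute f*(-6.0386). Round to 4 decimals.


f*(y) = sup_x {y*x - a*x^2 - b*x} = sup_x {(y-b)*x - a*x^2}
FOC: (y - b) - 2a*x = 0 => x* = (y - b)/(2a)
x* = (-6.0386 - 12)/(2*2) = -4.5097
f*(-6.0386) = (y-b)^2/(4a) = (-6.0386 - 12)^2/(4*2)
= 325.3911/8 = 40.6739


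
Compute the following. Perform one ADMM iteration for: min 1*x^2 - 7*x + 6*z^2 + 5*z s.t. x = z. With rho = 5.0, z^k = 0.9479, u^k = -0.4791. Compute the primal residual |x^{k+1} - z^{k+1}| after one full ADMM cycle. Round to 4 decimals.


ADMM iteration with rho = 5.0, z^k = 0.9479, u^k = -0.4791
Step 1: x-update.
Minimize 1*x^2 - 7*x + (5.0/2)*(x - 0.9479 - 0.4791)^2
FOC: (2*1 + 5.0)*x = 7 + 5.0*(0.9479 + 0.4791)
x^{k+1} = 2.0193
Step 2: z-update.
Minimize 6*z^2 + 5*z + (5.0/2)*(2.0193 - z - 0.4791)^2
FOC: (2*6 + 5.0)*z = -5 + 5.0*(2.0193 - 0.4791)
z^{k+1} = 0.1589
Step 3: u-update.
u^{k+1} = -0.4791 + 2.0193 - 0.1589 = 1.3813
Step 4: Primal residual = |2.0193 - 0.1589| = 1.8604


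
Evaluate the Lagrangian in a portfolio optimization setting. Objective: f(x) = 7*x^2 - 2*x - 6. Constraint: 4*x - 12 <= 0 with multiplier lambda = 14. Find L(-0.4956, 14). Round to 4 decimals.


Step 1: Evaluate f(x).
f(-0.4956) = 7*(-0.4956)^2 - 2*(-0.4956) - 6 = -3.2895
Step 2: Evaluate g(x).
g(-0.4956) = 4*-0.4956 - 12 = -13.9824
Step 3: Compute Lagrangian.
L = -3.2895 + 14*-13.9824 = -199.0431


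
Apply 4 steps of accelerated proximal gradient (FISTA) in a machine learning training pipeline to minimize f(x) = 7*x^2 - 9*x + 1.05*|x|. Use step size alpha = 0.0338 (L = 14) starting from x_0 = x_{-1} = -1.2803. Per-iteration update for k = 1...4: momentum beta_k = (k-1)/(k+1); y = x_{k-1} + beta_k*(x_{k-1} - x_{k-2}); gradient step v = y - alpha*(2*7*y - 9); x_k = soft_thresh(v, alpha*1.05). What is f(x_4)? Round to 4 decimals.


FISTA on f(x) = 7*x^2 - 9*x + 1.05*|x|
L = 14, alpha = 0.0338
Iteration 1: beta = 0.0, y = -1.2803 + 0.0*(-1.2803 + 1.2803) = -1.2803
  grad(y) = -26.9242, v = y - alpha*grad = -0.3703
  prox(v) = soft_thresh(-0.3703, 0.0355) = -0.3348
Iteration 2: beta = 0.3333, y = -0.3348 + 0.3333*(-0.3348 + 1.2803) = -0.0196
  grad(y) = -9.2743, v = y - alpha*grad = 0.2939
  prox(v) = soft_thresh(0.2939, 0.0355) = 0.2584
Iteration 3: beta = 0.5, y = 0.2584 + 0.5*(0.2584 + 0.3348) = 0.555
  grad(y) = -1.2305, v = y - alpha*grad = 0.5966
  prox(v) = soft_thresh(0.5966, 0.0355) = 0.5611
Iteration 4: beta = 0.6, y = 0.5611 + 0.6*(0.5611 - 0.2584) = 0.7427
  grad(y) = 1.3974, v = y - alpha*grad = 0.6954
  prox(v) = soft_thresh(0.6954, 0.0355) = 0.66
f(x_4) = 7*0.66^2 - 9*0.66 + 1.05*|0.66| = -2.1979


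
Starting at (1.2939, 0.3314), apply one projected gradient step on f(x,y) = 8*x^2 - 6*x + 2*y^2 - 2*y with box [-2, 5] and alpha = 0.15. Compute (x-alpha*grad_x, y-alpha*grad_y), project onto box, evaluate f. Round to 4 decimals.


Step 1: Compute gradient at (1.2939, 0.3314).
grad_x = 2*8*1.2939 - 6 = 14.7024
grad_y = 2*2*0.3314 - 2 = -0.6744
Step 2: Gradient step.
x_raw = 1.2939 - 0.15*14.7024 = -0.9115
y_raw = 0.3314 - 0.15*-0.6744 = 0.4326
Step 3: Project onto [-2, 5].
x_proj = clip(-0.9115) = -0.9115
y_proj = clip(0.4326) = 0.4326
Step 4: Evaluate f.
f(-0.9115, 0.4326) = 11.6239


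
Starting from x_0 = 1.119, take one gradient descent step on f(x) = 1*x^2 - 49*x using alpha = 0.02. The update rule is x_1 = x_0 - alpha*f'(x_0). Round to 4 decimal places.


We compute the gradient at x_0 and apply the update.
f'(x) = 2*x - 49
f'(1.119) = 2*1.119 - 49 = -46.762
x_1 = 1.119 - 0.02*-46.762 = 2.0542


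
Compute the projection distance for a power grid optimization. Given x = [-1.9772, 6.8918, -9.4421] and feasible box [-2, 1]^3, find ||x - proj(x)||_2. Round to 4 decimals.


Project each component onto [-2, 1].
clip(-1.9772) = -1.9772, clip(6.8918) = 1.0, clip(-9.4421) = -2.0
Projection = [-1.9772, 1.0, -2.0]
Squared diffs: [0.0, 34.7133, 55.3849]
Distance = sqrt(90.0982) = 9.492


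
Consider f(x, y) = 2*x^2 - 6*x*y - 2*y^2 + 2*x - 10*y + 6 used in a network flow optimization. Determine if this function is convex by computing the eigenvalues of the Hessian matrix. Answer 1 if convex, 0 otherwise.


The Hessian of f(x,y) = 2*x^2 - 6*x*y - 2*y^2 + 2*x - 10*y + 6 is:
H = [[4, -6], [-6, -4]]
Trace = 4 - 4 = 0
Determinant = 4*-4 - (-6)^2 = -52
Discriminant = (0)^2 - 4*-52 = 208.0
Eigenvalues: lambda_1 = -7.2111, lambda_2 = 7.2111
The function is not convex.

0


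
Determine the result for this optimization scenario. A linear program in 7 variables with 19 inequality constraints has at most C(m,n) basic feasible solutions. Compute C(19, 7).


Each vertex corresponds to some choice of n active constraints out of m, so the number of vertices is at most C(m, n) = m! / (n!(m-n)!).
m = 19, n = 7
Numerator: 19 * 18 * 17 * 16 * 15 * 14 * 13
Denominator: 7! = 5040
C(19, 7) = 50388


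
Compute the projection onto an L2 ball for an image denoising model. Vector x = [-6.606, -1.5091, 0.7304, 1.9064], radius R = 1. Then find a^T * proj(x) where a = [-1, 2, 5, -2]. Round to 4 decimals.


Step 1: Compute ||x|| (intermediates to 6 decimals).
||x|| = sqrt((-6.606)^2 + (-1.5091)^2 + 0.7304^2 + 1.9064^2) = 7.077038
Step 2: Project.
Since ||x|| > R, scale = R/||x|| = 1/7.077038 = 0.141302, proj(x) = scale * x
proj(x) = [-0.933441, -0.213239, 0.103207, 0.269378]
Step 3: Dot product.
a^T * proj(x) = -1*(-0.933441) + 2*(-0.213239) + 5*0.103207 - 2*0.269378 = 0.4842


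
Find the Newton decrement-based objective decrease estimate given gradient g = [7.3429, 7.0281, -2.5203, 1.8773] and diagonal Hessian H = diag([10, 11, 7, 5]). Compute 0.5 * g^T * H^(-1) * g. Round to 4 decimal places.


Step 1: H is diagonal, so H^(-1) * g = [0.7343, 0.6389, -0.36, 0.3755].
Step 2: g^T H^(-1) g = sum_i g_i^2 / H_ii
  = (7.3429)^2/10 + (7.0281)^2/11 + (-2.5203)^2/7 + (1.8773)^2/5
  = 5.3918 + 4.4904 + 0.9074 + 0.7049 = 11.4945
Step 3: Objective decrease = 0.5 * g^T H^(-1) g = 5.7472


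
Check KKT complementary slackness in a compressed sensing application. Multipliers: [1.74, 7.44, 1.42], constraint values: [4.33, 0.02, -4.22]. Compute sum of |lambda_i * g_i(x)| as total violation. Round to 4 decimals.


KKT complementary slackness check:
lambda_1 * g_1 = 1.74 * 4.33 = 7.5342
lambda_2 * g_2 = 7.44 * 0.02 = 0.1488
lambda_3 * g_3 = 1.42 * -4.22 = -5.9924
Total violation = 7.5342 + 0.1488 + 5.9924 = 13.6754


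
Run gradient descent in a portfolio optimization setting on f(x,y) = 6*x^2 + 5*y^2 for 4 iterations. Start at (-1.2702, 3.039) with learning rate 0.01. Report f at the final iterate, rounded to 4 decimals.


Gradient descent on f(x,y) = 6*x^2 + 5*y^2.
Starting point: (-1.2702, 3.039), alpha = 0.01
Step 1: grad_x = 2*6*-1.2702 = -15.2424, grad_y = 2*5*3.039 = 30.39
  x_1 = -1.2702 - 0.01*-15.2424 = -1.1178
  y_1 = 3.039 - 0.01*30.39 = 2.7351
Step 2: grad_x = 2*6*-1.1178 = -13.4133, grad_y = 2*5*2.7351 = 27.351
  x_2 = -1.1178 - 0.01*-13.4133 = -0.9836
  y_2 = 2.7351 - 0.01*27.351 = 2.4616
Step 3: grad_x = 2*6*-0.9836 = -11.8037, grad_y = 2*5*2.4616 = 24.6159
  x_3 = -0.9836 - 0.01*-11.8037 = -0.8656
  y_3 = 2.4616 - 0.01*24.6159 = 2.2154
Step 4: grad_x = 2*6*-0.8656 = -10.3873, grad_y = 2*5*2.2154 = 22.1543
  x_4 = -0.8656 - 0.01*-10.3873 = -0.7617
  y_4 = 2.2154 - 0.01*22.1543 = 1.9939
f(-0.7617, 1.9939) = 6*(-0.7617)^2 + 5*1.9939^2 = 23.3594


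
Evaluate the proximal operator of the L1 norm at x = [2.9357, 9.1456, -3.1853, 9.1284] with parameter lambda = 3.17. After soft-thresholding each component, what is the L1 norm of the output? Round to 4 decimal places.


Soft-thresholding with lambda = 3.17:
prox(2.9357) = sign(2.9357)*max(|2.9357| - 3.17, 0) = 0.0
prox(9.1456) = sign(9.1456)*max(|9.1456| - 3.17, 0) = 5.9756
prox(-3.1853) = sign(-3.1853)*max(|-3.1853| - 3.17, 0) = -0.0153
prox(9.1284) = sign(9.1284)*max(|9.1284| - 3.17, 0) = 5.9584
prox(x) = [0.0, 5.9756, -0.0153, 5.9584]
||prox(x)||_1 = 0.0 + 5.9756 + 0.0153 + 5.9584 = 11.9493


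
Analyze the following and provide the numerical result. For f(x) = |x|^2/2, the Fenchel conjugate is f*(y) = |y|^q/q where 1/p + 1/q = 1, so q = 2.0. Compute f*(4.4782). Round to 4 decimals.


The conjugate exponent q satisfies 1/p + 1/q = 1.
p = 2, so q = 2/(2 - 1) = 2.0
|y|^q = 4.4782^2.0 = 20.0543
f*(4.4782) = 20.0543 / 2.0 = 10.0271


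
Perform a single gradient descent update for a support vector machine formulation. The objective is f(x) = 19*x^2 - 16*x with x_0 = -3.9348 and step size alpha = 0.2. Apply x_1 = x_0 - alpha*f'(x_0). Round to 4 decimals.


We compute the gradient at x_0 and apply the update.
f'(x) = 38*x - 16
f'(-3.9348) = 38*-3.9348 - 16 = -165.5224
x_1 = -3.9348 - 0.2*-165.5224 = 29.1697


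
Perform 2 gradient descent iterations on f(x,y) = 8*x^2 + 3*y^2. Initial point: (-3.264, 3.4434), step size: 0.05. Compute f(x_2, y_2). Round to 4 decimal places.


Gradient descent on f(x,y) = 8*x^2 + 3*y^2.
Starting point: (-3.264, 3.4434), alpha = 0.05
Step 1: grad_x = 2*8*-3.264 = -52.224, grad_y = 2*3*3.4434 = 20.6604
  x_1 = -3.264 - 0.05*-52.224 = -0.6528
  y_1 = 3.4434 - 0.05*20.6604 = 2.4104
Step 2: grad_x = 2*8*-0.6528 = -10.4448, grad_y = 2*3*2.4104 = 14.4623
  x_2 = -0.6528 - 0.05*-10.4448 = -0.1306
  y_2 = 2.4104 - 0.05*14.4623 = 1.6873
f(-0.1306, 1.6873) = 8*(-0.1306)^2 + 3*1.6873^2 = 8.677


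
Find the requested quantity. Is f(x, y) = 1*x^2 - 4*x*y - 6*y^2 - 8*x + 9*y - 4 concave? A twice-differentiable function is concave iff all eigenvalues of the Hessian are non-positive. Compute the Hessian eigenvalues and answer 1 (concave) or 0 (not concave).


The Hessian of f(x,y) = 1*x^2 - 4*x*y - 6*y^2 - 8*x + 9*y - 4 is:
H = [[2, -4], [-4, -12]]
Trace = 2 - 12 = -10
Determinant = 2*-12 - (-4)^2 = -40
Discriminant = (-10)^2 - 4*-40 = 260.0
Eigenvalues: lambda_1 = -13.0623, lambda_2 = 3.0623
The function is not concave.

0


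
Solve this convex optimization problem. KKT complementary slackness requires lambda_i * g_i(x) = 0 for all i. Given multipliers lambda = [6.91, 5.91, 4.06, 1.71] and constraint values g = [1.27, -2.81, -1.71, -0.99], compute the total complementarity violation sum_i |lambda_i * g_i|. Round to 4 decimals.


KKT complementary slackness check:
lambda_1 * g_1 = 6.91 * 1.27 = 8.7757
lambda_2 * g_2 = 5.91 * -2.81 = -16.6071
lambda_3 * g_3 = 4.06 * -1.71 = -6.9426
lambda_4 * g_4 = 1.71 * -0.99 = -1.6929
Total violation = 8.7757 + 16.6071 + 6.9426 + 1.6929 = 34.0183


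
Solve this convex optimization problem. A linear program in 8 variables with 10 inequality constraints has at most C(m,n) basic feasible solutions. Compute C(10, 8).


Each vertex corresponds to some choice of n active constraints out of m, so the number of vertices is at most C(m, n) = m! / (n!(m-n)!).
m = 10, n = 8
Numerator: 10 * 9 * 8 * 7 * 6 * 5 * 4 * 3
Denominator: 8! = 40320
C(10, 8) = 45


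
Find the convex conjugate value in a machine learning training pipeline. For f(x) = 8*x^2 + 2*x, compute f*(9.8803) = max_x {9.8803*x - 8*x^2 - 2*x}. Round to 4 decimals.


f*(y) = sup_x {y*x - a*x^2 - b*x} = sup_x {(y-b)*x - a*x^2}
FOC: (y - b) - 2a*x = 0 => x* = (y - b)/(2a)
x* = (9.8803 - 2)/(2*8) = 0.4925
f*(9.8803) = (y-b)^2/(4a) = (9.8803 - 2)^2/(4*8)
= 62.0991/32 = 1.9406


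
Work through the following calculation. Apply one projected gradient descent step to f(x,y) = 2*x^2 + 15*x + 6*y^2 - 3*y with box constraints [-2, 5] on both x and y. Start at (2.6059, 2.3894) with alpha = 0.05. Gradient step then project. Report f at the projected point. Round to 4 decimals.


Step 1: Compute gradient at (2.6059, 2.3894).
grad_x = 2*2*2.6059 + 15 = 25.4236
grad_y = 2*6*2.3894 - 3 = 25.6728
Step 2: Gradient step.
x_raw = 2.6059 - 0.05*25.4236 = 1.3347
y_raw = 2.3894 - 0.05*25.6728 = 1.1058
Step 3: Project onto [-2, 5].
x_proj = clip(1.3347) = 1.3347
y_proj = clip(1.1058) = 1.1058
Step 4: Evaluate f.
f(1.3347, 1.1058) = 27.6027


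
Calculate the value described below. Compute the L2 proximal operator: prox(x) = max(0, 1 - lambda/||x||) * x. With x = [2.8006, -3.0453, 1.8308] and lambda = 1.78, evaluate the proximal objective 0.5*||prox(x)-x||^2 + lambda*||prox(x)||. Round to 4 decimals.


Step 1: Compute ||x||.
||x|| = 4.5243
Step 2: Compute scaling factor.
scale = max(0, 1 - 1.78/4.5243) = 0.6066
Step 3: prox(x) = [1.6988, -1.8472, 1.1105]
||prox(x)|| = 2.7443
Step 4: Proximal objective.
0.5*||prox-x||^2 = 1.5842
lambda*||prox|| = 4.8849
Total = 6.469


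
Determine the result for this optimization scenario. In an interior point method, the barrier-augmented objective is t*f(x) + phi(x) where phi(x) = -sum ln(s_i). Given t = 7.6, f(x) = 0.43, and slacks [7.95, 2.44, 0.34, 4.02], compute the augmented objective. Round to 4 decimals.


Step 1: Compute log-barrier.
ln values: [2.0732, 0.892, -1.0788, 1.3913]
phi = -(2.0732 + 0.892 - 1.0788 + 1.3913) = -3.2776
Step 2: Compute augmented objective.
t*f(x) = 7.6*0.43 = 3.268
Total = 3.268 - 3.2776 = -0.0096


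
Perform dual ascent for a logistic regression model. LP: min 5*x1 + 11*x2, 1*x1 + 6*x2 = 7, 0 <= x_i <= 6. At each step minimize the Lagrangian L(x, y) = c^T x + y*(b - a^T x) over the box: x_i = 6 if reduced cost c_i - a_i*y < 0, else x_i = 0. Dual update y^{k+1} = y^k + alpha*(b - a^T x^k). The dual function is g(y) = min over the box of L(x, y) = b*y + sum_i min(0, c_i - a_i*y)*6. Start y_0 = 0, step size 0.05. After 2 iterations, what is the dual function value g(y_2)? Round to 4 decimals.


Dual ascent for LP: min 5*x1 + 11*x2, 1*x1 + 6*x2 = 7, 0 <= x_i <= 6
Step 1: y^k = 0.0, reduced costs: (5.0, 11.0)
  x^k = (0.0, 0.0), subgradient = b - a^T x = 7.0
  y^{k+1} = 0.0 + 0.05*7.0 = 0.35
Step 2: y^k = 0.35, reduced costs: (4.65, 8.9)
  x^k = (0.0, 0.0), subgradient = b - a^T x = 7.0
  y^{k+1} = 0.35 + 0.05*7.0 = 0.7
Dual objective at y_2 = 0.7: reduced costs (4.3, 6.8), box minimizer x = (0.0, 0.0)
g(y_2) = b*y + (c1 - a1*y)*x1 + (c2 - a2*y)*x2 = 7*0.7 + 4.3*0.0 + 6.8*0.0 = 4.9 + 0.0 + 0.0 = 4.9
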